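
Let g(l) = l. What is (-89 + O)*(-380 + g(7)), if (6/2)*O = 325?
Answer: -21634/3 ≈ -7211.3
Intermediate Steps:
O = 325/3 (O = (⅓)*325 = 325/3 ≈ 108.33)
(-89 + O)*(-380 + g(7)) = (-89 + 325/3)*(-380 + 7) = (58/3)*(-373) = -21634/3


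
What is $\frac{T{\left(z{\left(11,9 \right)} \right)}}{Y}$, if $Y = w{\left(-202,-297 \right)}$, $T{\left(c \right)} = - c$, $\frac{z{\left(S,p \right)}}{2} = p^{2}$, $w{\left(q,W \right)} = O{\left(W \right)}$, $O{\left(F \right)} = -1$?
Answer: $162$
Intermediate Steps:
$w{\left(q,W \right)} = -1$
$z{\left(S,p \right)} = 2 p^{2}$
$Y = -1$
$\frac{T{\left(z{\left(11,9 \right)} \right)}}{Y} = \frac{\left(-1\right) 2 \cdot 9^{2}}{-1} = - 2 \cdot 81 \left(-1\right) = \left(-1\right) 162 \left(-1\right) = \left(-162\right) \left(-1\right) = 162$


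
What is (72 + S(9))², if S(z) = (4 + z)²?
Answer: 58081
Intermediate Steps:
(72 + S(9))² = (72 + (4 + 9)²)² = (72 + 13²)² = (72 + 169)² = 241² = 58081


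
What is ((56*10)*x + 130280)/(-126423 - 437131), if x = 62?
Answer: -82500/281777 ≈ -0.29278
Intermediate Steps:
((56*10)*x + 130280)/(-126423 - 437131) = ((56*10)*62 + 130280)/(-126423 - 437131) = (560*62 + 130280)/(-563554) = (34720 + 130280)*(-1/563554) = 165000*(-1/563554) = -82500/281777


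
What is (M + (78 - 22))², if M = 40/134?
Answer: 14227984/4489 ≈ 3169.5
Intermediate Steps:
M = 20/67 (M = 40*(1/134) = 20/67 ≈ 0.29851)
(M + (78 - 22))² = (20/67 + (78 - 22))² = (20/67 + 56)² = (3772/67)² = 14227984/4489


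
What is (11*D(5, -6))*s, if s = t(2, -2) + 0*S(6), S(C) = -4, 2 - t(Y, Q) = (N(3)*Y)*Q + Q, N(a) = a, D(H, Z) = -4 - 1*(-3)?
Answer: -176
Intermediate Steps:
D(H, Z) = -1 (D(H, Z) = -4 + 3 = -1)
t(Y, Q) = 2 - Q - 3*Q*Y (t(Y, Q) = 2 - ((3*Y)*Q + Q) = 2 - (3*Q*Y + Q) = 2 - (Q + 3*Q*Y) = 2 + (-Q - 3*Q*Y) = 2 - Q - 3*Q*Y)
s = 16 (s = (2 - 1*(-2) - 3*(-2)*2) + 0*(-4) = (2 + 2 + 12) + 0 = 16 + 0 = 16)
(11*D(5, -6))*s = (11*(-1))*16 = -11*16 = -176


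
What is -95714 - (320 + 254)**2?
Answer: -425190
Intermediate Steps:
-95714 - (320 + 254)**2 = -95714 - 1*574**2 = -95714 - 1*329476 = -95714 - 329476 = -425190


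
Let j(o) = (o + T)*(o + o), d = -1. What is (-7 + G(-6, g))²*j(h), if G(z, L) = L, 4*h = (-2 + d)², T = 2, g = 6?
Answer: 153/8 ≈ 19.125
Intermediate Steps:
h = 9/4 (h = (-2 - 1)²/4 = (¼)*(-3)² = (¼)*9 = 9/4 ≈ 2.2500)
j(o) = 2*o*(2 + o) (j(o) = (o + 2)*(o + o) = (2 + o)*(2*o) = 2*o*(2 + o))
(-7 + G(-6, g))²*j(h) = (-7 + 6)²*(2*(9/4)*(2 + 9/4)) = (-1)²*(2*(9/4)*(17/4)) = 1*(153/8) = 153/8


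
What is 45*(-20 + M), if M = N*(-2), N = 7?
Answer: -1530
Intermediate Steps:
M = -14 (M = 7*(-2) = -14)
45*(-20 + M) = 45*(-20 - 14) = 45*(-34) = -1530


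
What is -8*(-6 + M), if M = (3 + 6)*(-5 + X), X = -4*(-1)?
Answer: 120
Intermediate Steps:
X = 4
M = -9 (M = (3 + 6)*(-5 + 4) = 9*(-1) = -9)
-8*(-6 + M) = -8*(-6 - 9) = -8*(-15) = 120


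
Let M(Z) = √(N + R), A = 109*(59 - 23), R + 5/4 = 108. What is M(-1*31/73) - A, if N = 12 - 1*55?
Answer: -3924 + √255/2 ≈ -3916.0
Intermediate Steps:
R = 427/4 (R = -5/4 + 108 = 427/4 ≈ 106.75)
A = 3924 (A = 109*36 = 3924)
N = -43 (N = 12 - 55 = -43)
M(Z) = √255/2 (M(Z) = √(-43 + 427/4) = √(255/4) = √255/2)
M(-1*31/73) - A = √255/2 - 1*3924 = √255/2 - 3924 = -3924 + √255/2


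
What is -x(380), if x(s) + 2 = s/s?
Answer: 1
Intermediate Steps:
x(s) = -1 (x(s) = -2 + s/s = -2 + 1 = -1)
-x(380) = -1*(-1) = 1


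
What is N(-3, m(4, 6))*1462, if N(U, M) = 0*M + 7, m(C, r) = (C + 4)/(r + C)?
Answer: 10234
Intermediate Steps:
m(C, r) = (4 + C)/(C + r)
N(U, M) = 7 (N(U, M) = 0 + 7 = 7)
N(-3, m(4, 6))*1462 = 7*1462 = 10234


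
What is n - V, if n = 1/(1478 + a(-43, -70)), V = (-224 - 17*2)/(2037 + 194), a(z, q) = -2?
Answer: 383039/3292956 ≈ 0.11632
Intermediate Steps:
V = -258/2231 (V = (-224 - 34)/2231 = -258*1/2231 = -258/2231 ≈ -0.11564)
n = 1/1476 (n = 1/(1478 - 2) = 1/1476 ≈ 0.00067751)
n - V = 1/1476 - 1*(-258/2231) = 1/1476 + 258/2231 = 383039/3292956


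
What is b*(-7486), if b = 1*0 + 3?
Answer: -22458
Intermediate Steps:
b = 3 (b = 0 + 3 = 3)
b*(-7486) = 3*(-7486) = -22458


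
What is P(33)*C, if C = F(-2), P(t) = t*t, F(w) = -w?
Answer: 2178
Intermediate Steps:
P(t) = t²
C = 2 (C = -1*(-2) = 2)
P(33)*C = 33²*2 = 1089*2 = 2178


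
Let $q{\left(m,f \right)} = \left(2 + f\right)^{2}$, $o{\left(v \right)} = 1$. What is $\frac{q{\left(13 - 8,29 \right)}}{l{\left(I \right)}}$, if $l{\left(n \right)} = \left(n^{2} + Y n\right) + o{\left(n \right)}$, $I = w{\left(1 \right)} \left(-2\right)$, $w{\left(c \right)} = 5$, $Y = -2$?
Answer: $\frac{961}{121} \approx 7.9421$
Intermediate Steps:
$I = -10$ ($I = 5 \left(-2\right) = -10$)
$l{\left(n \right)} = 1 + n^{2} - 2 n$ ($l{\left(n \right)} = \left(n^{2} - 2 n\right) + 1 = 1 + n^{2} - 2 n$)
$\frac{q{\left(13 - 8,29 \right)}}{l{\left(I \right)}} = \frac{\left(2 + 29\right)^{2}}{1 + \left(-10\right)^{2} - -20} = \frac{31^{2}}{1 + 100 + 20} = \frac{961}{121}$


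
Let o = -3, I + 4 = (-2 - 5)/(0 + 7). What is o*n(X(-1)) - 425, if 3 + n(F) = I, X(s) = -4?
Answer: -401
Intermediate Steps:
I = -5 (I = -4 + (-2 - 5)/(0 + 7) = -4 - 7/7 = -4 - 7*⅐ = -4 - 1 = -5)
n(F) = -8 (n(F) = -3 - 5 = -8)
o*n(X(-1)) - 425 = -3*(-8) - 425 = 24 - 425 = -401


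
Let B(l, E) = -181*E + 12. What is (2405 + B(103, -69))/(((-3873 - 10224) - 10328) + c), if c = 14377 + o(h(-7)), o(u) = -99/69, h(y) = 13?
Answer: -342838/231137 ≈ -1.4833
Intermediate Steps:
o(u) = -33/23 (o(u) = -99*1/69 = -33/23)
B(l, E) = 12 - 181*E
c = 330638/23 (c = 14377 - 33/23 = 330638/23 ≈ 14376.)
(2405 + B(103, -69))/(((-3873 - 10224) - 10328) + c) = (2405 + (12 - 181*(-69)))/(((-3873 - 10224) - 10328) + 330638/23) = (2405 + (12 + 12489))/((-14097 - 10328) + 330638/23) = (2405 + 12501)/(-24425 + 330638/23) = 14906/(-231137/23) = 14906*(-23/231137) = -342838/231137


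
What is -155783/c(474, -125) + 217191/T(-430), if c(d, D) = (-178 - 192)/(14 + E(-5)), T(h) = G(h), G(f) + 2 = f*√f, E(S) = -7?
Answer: 10837589563448/3677198935 + 46696065*I*√430/39753502 ≈ 2947.2 + 24.358*I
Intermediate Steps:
G(f) = -2 + f^(3/2) (G(f) = -2 + f*√f = -2 + f^(3/2))
T(h) = -2 + h^(3/2)
c(d, D) = -370/7 (c(d, D) = (-178 - 192)/(14 - 7) = -370/7)
-155783/c(474, -125) + 217191/T(-430) = -155783/(-370/7) + 217191/(-2 + (-430)^(3/2)) = -155783*(-7/370) + 217191/(-2 - 430*I*√430) = 1090481/370 + 217191/(-2 - 430*I*√430)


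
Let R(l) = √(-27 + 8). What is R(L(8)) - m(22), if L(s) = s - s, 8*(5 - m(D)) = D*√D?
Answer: -5 + 11*√22/4 + I*√19 ≈ 7.8986 + 4.3589*I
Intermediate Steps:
m(D) = 5 - D^(3/2)/8 (m(D) = 5 - D*√D/8 = 5 - D^(3/2)/8)
L(s) = 0
R(l) = I*√19 (R(l) = √(-19) = I*√19)
R(L(8)) - m(22) = I*√19 - (5 - 11*√22/4) = I*√19 + (-5 + 11*√22/4) = -5 + 11*√22/4 + I*√19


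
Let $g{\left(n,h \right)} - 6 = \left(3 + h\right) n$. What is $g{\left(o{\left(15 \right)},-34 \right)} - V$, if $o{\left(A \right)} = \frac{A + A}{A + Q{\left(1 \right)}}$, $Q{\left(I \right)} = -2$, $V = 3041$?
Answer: $- \frac{40385}{13} \approx -3106.5$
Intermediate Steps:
$o{\left(A \right)} = \frac{2 A}{-2 + A}$ ($o{\left(A \right)} = \frac{A + A}{A - 2} = \frac{2 A}{-2 + A}$)
$g{\left(n,h \right)} = 6 + n \left(3 + h\right)$ ($g{\left(n,h \right)} = 6 + \left(3 + h\right) n = 6 + n \left(3 + h\right)$)
$g{\left(o{\left(15 \right)},-34 \right)} - V = \left(6 + 3 \cdot 2 \cdot 15 \frac{1}{-2 + 15} - 34 \cdot 2 \cdot 15 \frac{1}{-2 + 15}\right) - 3041 = \left(6 + 3 \cdot 2 \cdot 15 \cdot \frac{1}{13} - 34 \cdot 2 \cdot 15 \cdot \frac{1}{13}\right) - 3041 = \left(6 + 3 \cdot \frac{30}{13} - \frac{1020}{13}\right) - 3041 = \left(6 + \frac{90}{13} - \frac{1020}{13}\right) - 3041 = - \frac{852}{13} - 3041 = - \frac{40385}{13}$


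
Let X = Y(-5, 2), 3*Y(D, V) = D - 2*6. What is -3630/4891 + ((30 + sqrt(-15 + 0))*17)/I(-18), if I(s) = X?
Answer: -443820/4891 - 3*I*sqrt(15) ≈ -90.742 - 11.619*I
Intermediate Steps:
Y(D, V) = -4 + D/3 (Y(D, V) = (D - 2*6)/3 = (D - 12)/3 = (-12 + D)/3 = -4 + D/3)
X = -17/3 (X = -4 + (1/3)*(-5) = -4 - 5/3 = -17/3 ≈ -5.6667)
I(s) = -17/3
-3630/4891 + ((30 + sqrt(-15 + 0))*17)/I(-18) = -3630/4891 + ((30 + sqrt(-15 + 0))*17)/(-17/3) = -3630*1/4891 + ((30 + sqrt(-15))*17)*(-3/17) = -3630/4891 + ((30 + I*sqrt(15))*17)*(-3/17) = -3630/4891 + (510 + 17*I*sqrt(15))*(-3/17) = -3630/4891 + (-90 - 3*I*sqrt(15)) = -443820/4891 - 3*I*sqrt(15)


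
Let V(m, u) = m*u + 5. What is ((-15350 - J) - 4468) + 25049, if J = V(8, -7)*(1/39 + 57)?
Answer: 105811/13 ≈ 8139.3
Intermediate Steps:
V(m, u) = 5 + m*u
J = -37808/13 (J = (5 + 8*(-7))*(1/39 + 57) = (5 - 56)*(1/39 + 57) = -51*2224/39 = -37808/13 ≈ -2908.3)
((-15350 - J) - 4468) + 25049 = ((-15350 - 1*(-37808/13)) - 4468) + 25049 = ((-15350 + 37808/13) - 4468) + 25049 = (-161742/13 - 4468) + 25049 = -219826/13 + 25049 = 105811/13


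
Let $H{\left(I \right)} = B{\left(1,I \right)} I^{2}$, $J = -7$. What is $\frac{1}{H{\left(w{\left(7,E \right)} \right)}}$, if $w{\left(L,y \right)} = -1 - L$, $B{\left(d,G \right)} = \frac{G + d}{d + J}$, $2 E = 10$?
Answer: $\frac{3}{224} \approx 0.013393$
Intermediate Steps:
$E = 5$ ($E = \frac{1}{2} \cdot 10 = 5$)
$B{\left(d,G \right)} = \frac{G + d}{-7 + d}$ ($B{\left(d,G \right)} = \frac{G + d}{d - 7} = \frac{G + d}{-7 + d}$)
$H{\left(I \right)} = I^{2} \left(- \frac{1}{6} - \frac{I}{6}\right)$ ($H{\left(I \right)} = \frac{I + 1}{-7 + 1} I^{2} = \frac{1 + I}{-6} I^{2} = - \frac{1 + I}{6} I^{2} = \left(- \frac{1}{6} - \frac{I}{6}\right) I^{2} = I^{2} \left(- \frac{1}{6} - \frac{I}{6}\right)$)
$\frac{1}{H{\left(w{\left(7,E \right)} \right)}} = \frac{1}{\frac{1}{6} \left(-1 - 7\right)^{2} \left(-1 - \left(-1 - 7\right)\right)} = \frac{1}{\frac{1}{6} \left(-8\right)^{2} \left(-1 - -8\right)} = \frac{1}{\frac{1}{6} \cdot 64 \left(-1 + 8\right)} = \frac{1}{\frac{1}{6} \cdot 64 \cdot 7} = \frac{1}{\frac{224}{3}} = \frac{3}{224}$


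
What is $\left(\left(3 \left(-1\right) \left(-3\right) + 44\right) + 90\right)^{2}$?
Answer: $20449$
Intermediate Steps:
$\left(\left(3 \left(-1\right) \left(-3\right) + 44\right) + 90\right)^{2} = \left(\left(\left(-3\right) \left(-3\right) + 44\right) + 90\right)^{2} = \left(\left(9 + 44\right) + 90\right)^{2} = \left(53 + 90\right)^{2} = 143^{2} = 20449$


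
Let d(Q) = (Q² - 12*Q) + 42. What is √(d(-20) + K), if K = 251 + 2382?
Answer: √3315 ≈ 57.576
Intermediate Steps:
K = 2633
d(Q) = 42 + Q² - 12*Q
√(d(-20) + K) = √((42 + (-20)² - 12*(-20)) + 2633) = √((42 + 400 + 240) + 2633) = √(682 + 2633) = √3315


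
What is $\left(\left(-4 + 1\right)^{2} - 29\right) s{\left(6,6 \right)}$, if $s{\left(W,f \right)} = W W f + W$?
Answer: $-4440$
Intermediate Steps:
$s{\left(W,f \right)} = W + f W^{2}$ ($s{\left(W,f \right)} = W^{2} f + W = f W^{2} + W = W + f W^{2}$)
$\left(\left(-4 + 1\right)^{2} - 29\right) s{\left(6,6 \right)} = \left(\left(-4 + 1\right)^{2} - 29\right) 6 \left(1 + 6 \cdot 6\right) = \left(\left(-3\right)^{2} - 29\right) 6 \left(1 + 36\right) = \left(9 - 29\right) 6 \cdot 37 = \left(-20\right) 222 = -4440$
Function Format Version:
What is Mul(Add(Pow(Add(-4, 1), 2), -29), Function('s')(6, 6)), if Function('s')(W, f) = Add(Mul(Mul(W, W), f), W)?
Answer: -4440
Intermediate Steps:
Function('s')(W, f) = Add(W, Mul(f, Pow(W, 2))) (Function('s')(W, f) = Add(Mul(Pow(W, 2), f), W) = Add(Mul(f, Pow(W, 2)), W) = Add(W, Mul(f, Pow(W, 2))))
Mul(Add(Pow(Add(-4, 1), 2), -29), Function('s')(6, 6)) = Mul(Add(Pow(Add(-4, 1), 2), -29), Mul(6, Add(1, Mul(6, 6)))) = Mul(Add(Pow(-3, 2), -29), Mul(6, Add(1, 36))) = Mul(Add(9, -29), Mul(6, 37)) = Mul(-20, 222) = -4440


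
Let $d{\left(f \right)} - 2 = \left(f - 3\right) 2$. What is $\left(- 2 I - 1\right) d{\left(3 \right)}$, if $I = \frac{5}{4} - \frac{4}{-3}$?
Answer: $- \frac{37}{3} \approx -12.333$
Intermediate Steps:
$d{\left(f \right)} = -4 + 2 f$ ($d{\left(f \right)} = 2 + \left(f - 3\right) 2 = 2 + \left(-3 + f\right) 2 = 2 + \left(-6 + 2 f\right) = -4 + 2 f$)
$I = \frac{31}{12}$ ($I = 5 \cdot \frac{1}{4} - - \frac{4}{3} = \frac{5}{4} + \frac{4}{3} = \frac{31}{12} \approx 2.5833$)
$\left(- 2 I - 1\right) d{\left(3 \right)} = \left(\left(-2\right) \frac{31}{12} - 1\right) \left(-4 + 2 \cdot 3\right) = \left(- \frac{31}{6} - 1\right) \left(-4 + 6\right) = \left(- \frac{37}{6}\right) 2 = - \frac{37}{3}$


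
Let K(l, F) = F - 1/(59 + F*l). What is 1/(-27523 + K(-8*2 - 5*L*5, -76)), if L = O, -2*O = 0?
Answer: -1275/35188726 ≈ -3.6233e-5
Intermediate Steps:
O = 0 (O = -1/2*0 = 0)
L = 0
1/(-27523 + K(-8*2 - 5*L*5, -76)) = 1/(-27523 + (-1 + 59*(-76) + (-8*2 - 5*0*5)*(-76)**2)/(59 - 76*(-8*2 - 5*0*5))) = 1/(-27523 + (-1 - 4484 + (-16 + 0*5)*5776)/(59 - 76*(-16 + 0*5))) = 1/(-27523 + (-1 - 4484 + (-16 + 0)*5776)/(59 - 76*(-16 + 0))) = 1/(-27523 + (-1 - 4484 - 16*5776)/(59 - 76*(-16))) = 1/(-27523 + (-1 - 4484 - 92416)/(59 + 1216)) = 1/(-27523 - 96901/1275) = 1/(-35188726/1275) = -1275/35188726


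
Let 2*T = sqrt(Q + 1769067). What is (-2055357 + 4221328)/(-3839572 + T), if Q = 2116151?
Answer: -16632803208824/29484624343759 - 2165971*sqrt(3885218)/29484624343759 ≈ -0.56426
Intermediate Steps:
T = sqrt(3885218)/2 (T = sqrt(2116151 + 1769067)/2 = sqrt(3885218)/2 ≈ 985.55)
(-2055357 + 4221328)/(-3839572 + T) = (-2055357 + 4221328)/(-3839572 + sqrt(3885218)/2) = 2165971/(-3839572 + sqrt(3885218)/2)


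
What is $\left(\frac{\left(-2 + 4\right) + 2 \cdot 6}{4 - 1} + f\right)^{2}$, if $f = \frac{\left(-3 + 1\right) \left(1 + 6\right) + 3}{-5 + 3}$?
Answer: $\frac{3721}{36} \approx 103.36$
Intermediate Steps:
$f = \frac{11}{2}$ ($f = \frac{\left(-2\right) 7 + 3}{-2} = \left(-14 + 3\right) \left(- \frac{1}{2}\right) = \left(-11\right) \left(- \frac{1}{2}\right) = \frac{11}{2} \approx 5.5$)
$\left(\frac{\left(-2 + 4\right) + 2 \cdot 6}{4 - 1} + f\right)^{2} = \left(\frac{\left(-2 + 4\right) + 2 \cdot 6}{4 - 1} + \frac{11}{2}\right)^{2} = \left(\frac{2 + 12}{3} + \frac{11}{2}\right)^{2} = \left(14 \cdot \frac{1}{3} + \frac{11}{2}\right)^{2} = \left(\frac{14}{3} + \frac{11}{2}\right)^{2} = \left(\frac{61}{6}\right)^{2} = \frac{3721}{36}$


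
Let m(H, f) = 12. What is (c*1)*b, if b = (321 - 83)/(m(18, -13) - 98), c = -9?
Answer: 1071/43 ≈ 24.907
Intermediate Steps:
b = -119/43 (b = (321 - 83)/(12 - 98) = 238/(-86) = 238*(-1/86) = -119/43 ≈ -2.7674)
(c*1)*b = -9*1*(-119/43) = -9*(-119/43) = 1071/43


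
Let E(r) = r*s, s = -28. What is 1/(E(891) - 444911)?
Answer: -1/469859 ≈ -2.1283e-6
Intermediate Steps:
E(r) = -28*r (E(r) = r*(-28) = -28*r)
1/(E(891) - 444911) = 1/(-28*891 - 444911) = 1/(-24948 - 444911) = 1/(-469859) = -1/469859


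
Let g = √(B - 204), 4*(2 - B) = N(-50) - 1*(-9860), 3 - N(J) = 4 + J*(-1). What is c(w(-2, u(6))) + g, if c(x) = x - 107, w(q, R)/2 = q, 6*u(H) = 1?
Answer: -111 + I*√10617/2 ≈ -111.0 + 51.519*I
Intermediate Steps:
u(H) = ⅙ (u(H) = (⅙)*1 = ⅙)
N(J) = -1 + J (N(J) = 3 - (4 + J*(-1)) = 3 - (4 - J) = 3 + (-4 + J) = -1 + J)
w(q, R) = 2*q
c(x) = -107 + x
B = -9801/4 (B = 2 - ((-1 - 50) - 1*(-9860))/4 = 2 - (-51 + 9860)/4 = 2 - ¼*9809 = 2 - 9809/4 = -9801/4 ≈ -2450.3)
g = I*√10617/2 (g = √(-9801/4 - 204) = √(-10617/4) = I*√10617/2 ≈ 51.519*I)
c(w(-2, u(6))) + g = (-107 + 2*(-2)) + I*√10617/2 = (-107 - 4) + I*√10617/2 = -111 + I*√10617/2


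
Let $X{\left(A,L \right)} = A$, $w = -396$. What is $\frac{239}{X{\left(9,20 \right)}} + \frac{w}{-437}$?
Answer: $\frac{108007}{3933} \approx 27.462$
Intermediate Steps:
$\frac{239}{X{\left(9,20 \right)}} + \frac{w}{-437} = \frac{239}{9} - \frac{396}{-437} = 239 \cdot \frac{1}{9} - - \frac{396}{437} = \frac{239}{9} + \frac{396}{437} = \frac{108007}{3933}$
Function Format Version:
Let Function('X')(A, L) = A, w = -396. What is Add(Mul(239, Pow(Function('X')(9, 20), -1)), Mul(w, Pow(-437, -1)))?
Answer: Rational(108007, 3933) ≈ 27.462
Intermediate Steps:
Add(Mul(239, Pow(Function('X')(9, 20), -1)), Mul(w, Pow(-437, -1))) = Add(Mul(239, Pow(9, -1)), Mul(-396, Pow(-437, -1))) = Add(Mul(239, Rational(1, 9)), Mul(-396, Rational(-1, 437))) = Add(Rational(239, 9), Rational(396, 437)) = Rational(108007, 3933)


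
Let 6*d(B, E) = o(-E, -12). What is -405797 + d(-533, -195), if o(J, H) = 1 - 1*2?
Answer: -2434783/6 ≈ -4.0580e+5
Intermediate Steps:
o(J, H) = -1 (o(J, H) = 1 - 2 = -1)
d(B, E) = -⅙ (d(B, E) = (⅙)*(-1) = -⅙)
-405797 + d(-533, -195) = -405797 - ⅙ = -2434783/6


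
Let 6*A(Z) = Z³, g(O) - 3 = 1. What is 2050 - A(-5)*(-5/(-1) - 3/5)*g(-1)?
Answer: 7250/3 ≈ 2416.7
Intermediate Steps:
g(O) = 4 (g(O) = 3 + 1 = 4)
A(Z) = Z³/6
2050 - A(-5)*(-5/(-1) - 3/5)*g(-1) = 2050 - ((⅙)*(-5)³)*(-5/(-1) - 3/5)*4 = 2050 - ((⅙)*(-125))*(-5*(-1) - 3*⅕)*4 = 2050 - (-125*(5 - ⅗)/6)*4 = 2050 - (-125/6*22/5)*4 = 2050 - (-275)*4/3 = 2050 - 1*(-1100/3) = 2050 + 1100/3 = 7250/3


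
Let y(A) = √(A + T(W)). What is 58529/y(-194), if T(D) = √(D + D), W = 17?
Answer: -58529*I/√(194 - √34) ≈ -4266.8*I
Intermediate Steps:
T(D) = √2*√D (T(D) = √(2*D) = √2*√D)
y(A) = √(A + √34) (y(A) = √(A + √2*√17) = √(A + √34))
58529/y(-194) = 58529/(√(-194 + √34)) = 58529/√(-194 + √34)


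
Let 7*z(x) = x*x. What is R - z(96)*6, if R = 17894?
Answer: 69962/7 ≈ 9994.6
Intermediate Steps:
z(x) = x**2/7 (z(x) = (x*x)/7 = x**2/7)
R - z(96)*6 = 17894 - (1/7)*96**2*6 = 17894 - (1/7)*9216*6 = 17894 - 9216*6/7 = 17894 - 1*55296/7 = 17894 - 55296/7 = 69962/7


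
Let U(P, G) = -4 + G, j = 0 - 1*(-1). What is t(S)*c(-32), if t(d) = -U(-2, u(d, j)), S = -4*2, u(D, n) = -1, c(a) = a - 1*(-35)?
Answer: 15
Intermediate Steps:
c(a) = 35 + a (c(a) = a + 35 = 35 + a)
j = 1 (j = 0 + 1 = 1)
S = -8
t(d) = 5 (t(d) = -(-4 - 1) = -1*(-5) = 5)
t(S)*c(-32) = 5*(35 - 32) = 5*3 = 15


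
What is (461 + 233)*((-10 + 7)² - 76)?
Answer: -46498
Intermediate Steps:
(461 + 233)*((-10 + 7)² - 76) = 694*((-3)² - 76) = 694*(9 - 76) = 694*(-67) = -46498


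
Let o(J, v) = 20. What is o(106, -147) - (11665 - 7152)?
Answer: -4493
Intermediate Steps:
o(106, -147) - (11665 - 7152) = 20 - (11665 - 7152) = 20 - 1*4513 = 20 - 4513 = -4493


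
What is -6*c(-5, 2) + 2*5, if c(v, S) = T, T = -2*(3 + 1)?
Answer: 58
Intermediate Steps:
T = -8 (T = -2*4 = -8)
c(v, S) = -8
-6*c(-5, 2) + 2*5 = -6*(-8) + 2*5 = 48 + 10 = 58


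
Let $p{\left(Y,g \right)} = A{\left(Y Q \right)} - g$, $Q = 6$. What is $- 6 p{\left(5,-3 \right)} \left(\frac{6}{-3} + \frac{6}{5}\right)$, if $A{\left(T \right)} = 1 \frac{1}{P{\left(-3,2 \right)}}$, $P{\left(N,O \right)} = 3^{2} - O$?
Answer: $\frac{528}{35} \approx 15.086$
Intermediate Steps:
$P{\left(N,O \right)} = 9 - O$
$A{\left(T \right)} = \frac{1}{7}$ ($A{\left(T \right)} = 1 \frac{1}{9 - 2} = 1 \cdot \frac{1}{7} = \frac{1}{7}$)
$p{\left(Y,g \right)} = \frac{1}{7} - g$
$- 6 p{\left(5,-3 \right)} \left(\frac{6}{-3} + \frac{6}{5}\right) = - 6 \left(\frac{1}{7} - -3\right) \left(\frac{6}{-3} + \frac{6}{5}\right) = - 6 \left(\frac{1}{7} + 3\right) \left(6 \left(- \frac{1}{3}\right) + 6 \cdot \frac{1}{5}\right) = \left(-6\right) \frac{22}{7} \left(-2 + \frac{6}{5}\right) = \left(- \frac{132}{7}\right) \left(- \frac{4}{5}\right) = \frac{528}{35}$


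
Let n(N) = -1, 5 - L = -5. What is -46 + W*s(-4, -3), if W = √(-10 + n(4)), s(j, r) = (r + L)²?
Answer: -46 + 49*I*√11 ≈ -46.0 + 162.51*I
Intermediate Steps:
L = 10 (L = 5 - 1*(-5) = 5 + 5 = 10)
s(j, r) = (10 + r)² (s(j, r) = (r + 10)² = (10 + r)²)
W = I*√11 (W = √(-10 - 1) = √(-11) = I*√11 ≈ 3.3166*I)
-46 + W*s(-4, -3) = -46 + (I*√11)*(10 - 3)² = -46 + (I*√11)*7² = -46 + (I*√11)*49 = -46 + 49*I*√11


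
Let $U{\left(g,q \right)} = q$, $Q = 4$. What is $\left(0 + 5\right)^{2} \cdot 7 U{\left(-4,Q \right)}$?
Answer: $700$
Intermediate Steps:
$\left(0 + 5\right)^{2} \cdot 7 U{\left(-4,Q \right)} = \left(0 + 5\right)^{2} \cdot 7 \cdot 4 = 5^{2} \cdot 7 \cdot 4 = 25 \cdot 7 \cdot 4 = 175 \cdot 4 = 700$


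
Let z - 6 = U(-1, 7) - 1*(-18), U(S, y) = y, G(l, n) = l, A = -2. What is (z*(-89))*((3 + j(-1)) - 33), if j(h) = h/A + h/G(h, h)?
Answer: 157263/2 ≈ 78632.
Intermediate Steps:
j(h) = 1 - h/2 (j(h) = h/(-2) + h/h = h*(-½) + 1 = -h/2 + 1 = 1 - h/2)
z = 31 (z = 6 + (7 - 1*(-18)) = 6 + (7 + 18) = 6 + 25 = 31)
(z*(-89))*((3 + j(-1)) - 33) = (31*(-89))*((3 + (1 - ½*(-1))) - 33) = -2759*((3 + (1 + ½)) - 33) = -2759*((3 + 3/2) - 33) = -2759*(9/2 - 33) = -2759*(-57/2) = 157263/2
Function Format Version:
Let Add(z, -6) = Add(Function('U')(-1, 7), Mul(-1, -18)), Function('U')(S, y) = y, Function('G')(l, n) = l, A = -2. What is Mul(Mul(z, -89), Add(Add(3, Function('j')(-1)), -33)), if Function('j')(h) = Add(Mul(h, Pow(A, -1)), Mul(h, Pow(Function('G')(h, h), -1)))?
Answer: Rational(157263, 2) ≈ 78632.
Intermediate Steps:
Function('j')(h) = Add(1, Mul(Rational(-1, 2), h)) (Function('j')(h) = Add(Mul(h, Pow(-2, -1)), Mul(h, Pow(h, -1))) = Add(Mul(h, Rational(-1, 2)), 1) = Add(Mul(Rational(-1, 2), h), 1) = Add(1, Mul(Rational(-1, 2), h)))
z = 31 (z = Add(6, Add(7, Mul(-1, -18))) = Add(6, Add(7, 18)) = Add(6, 25) = 31)
Mul(Mul(z, -89), Add(Add(3, Function('j')(-1)), -33)) = Mul(Mul(31, -89), Add(Add(3, Add(1, Mul(Rational(-1, 2), -1))), -33)) = Mul(-2759, Add(Add(3, Add(1, Rational(1, 2))), -33)) = Mul(-2759, Add(Add(3, Rational(3, 2)), -33)) = Mul(-2759, Add(Rational(9, 2), -33)) = Mul(-2759, Rational(-57, 2)) = Rational(157263, 2)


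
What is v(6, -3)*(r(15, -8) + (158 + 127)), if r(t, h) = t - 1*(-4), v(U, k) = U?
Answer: 1824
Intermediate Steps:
r(t, h) = 4 + t (r(t, h) = t + 4 = 4 + t)
v(6, -3)*(r(15, -8) + (158 + 127)) = 6*((4 + 15) + (158 + 127)) = 6*(19 + 285) = 6*304 = 1824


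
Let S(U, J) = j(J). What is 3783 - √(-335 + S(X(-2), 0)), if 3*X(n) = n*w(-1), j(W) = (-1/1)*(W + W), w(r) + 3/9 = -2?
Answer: 3783 - I*√335 ≈ 3783.0 - 18.303*I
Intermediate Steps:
w(r) = -7/3 (w(r) = -⅓ - 2 = -7/3)
j(W) = -2*W (j(W) = (-1*1)*(2*W) = -2*W)
X(n) = -7*n/9 (X(n) = (n*(-7/3))/3 = (-7*n/3)/3 = -7*n/9)
S(U, J) = -2*J
3783 - √(-335 + S(X(-2), 0)) = 3783 - √(-335 - 2*0) = 3783 - √(-335 + 0) = 3783 - √(-335) = 3783 - I*√335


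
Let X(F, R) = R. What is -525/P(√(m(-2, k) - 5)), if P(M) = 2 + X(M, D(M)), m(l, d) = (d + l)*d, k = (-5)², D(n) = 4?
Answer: -175/2 ≈ -87.500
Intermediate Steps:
k = 25
m(l, d) = d*(d + l)
P(M) = 6 (P(M) = 2 + 4 = 6)
-525/P(√(m(-2, k) - 5)) = -525/6 = -525*⅙ = -175/2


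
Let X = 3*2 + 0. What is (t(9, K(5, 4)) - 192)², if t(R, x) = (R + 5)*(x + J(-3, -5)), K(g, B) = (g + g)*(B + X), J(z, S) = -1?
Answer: 1425636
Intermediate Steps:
X = 6 (X = 6 + 0 = 6)
K(g, B) = 2*g*(6 + B) (K(g, B) = (g + g)*(B + 6) = (2*g)*(6 + B) = 2*g*(6 + B))
t(R, x) = (-1 + x)*(5 + R) (t(R, x) = (R + 5)*(x - 1) = (5 + R)*(-1 + x) = (-1 + x)*(5 + R))
(t(9, K(5, 4)) - 192)² = ((-5 - 1*9 + 5*(2*5*(6 + 4)) + 9*(2*5*(6 + 4))) - 192)² = ((-5 - 9 + 5*(2*5*10) + 9*(2*5*10)) - 192)² = ((-5 - 9 + 5*100 + 9*100) - 192)² = ((-5 - 9 + 500 + 900) - 192)² = (1386 - 192)² = 1194² = 1425636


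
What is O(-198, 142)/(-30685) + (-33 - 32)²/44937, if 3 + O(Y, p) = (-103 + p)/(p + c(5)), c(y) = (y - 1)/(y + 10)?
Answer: 276921961279/2942555197230 ≈ 0.094109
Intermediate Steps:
c(y) = (-1 + y)/(10 + y)
O(Y, p) = -3 + (-103 + p)/(4/15 + p) (O(Y, p) = -3 + (-103 + p)/(p + (-1 + 5)/(10 + 5)) = -3 + (-103 + p)/(p + 4/15) = -3 + (-103 + p)/(4/15 + p))
O(-198, 142)/(-30685) + (-33 - 32)²/44937 = (3*(-519 - 10*142)/(4 + 15*142))/(-30685) + (-33 - 32)²/44937 = (3*(-519 - 1420)/(4 + 2130))*(-1/30685) + (-65)²*(1/44937) = (3*(-1939)/2134)*(-1/30685) + 4225*(1/44937) = (3*(1/2134)*(-1939))*(-1/30685) + 4225/44937 = -5817/2134*(-1/30685) + 4225/44937 = 5817/65481790 + 4225/44937 = 276921961279/2942555197230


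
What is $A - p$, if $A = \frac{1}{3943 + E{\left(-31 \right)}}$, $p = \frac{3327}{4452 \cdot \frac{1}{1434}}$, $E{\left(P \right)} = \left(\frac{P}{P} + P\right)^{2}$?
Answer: $- \frac{3850925237}{3593506} \approx -1071.6$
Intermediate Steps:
$E{\left(P \right)} = \left(1 + P\right)^{2}$
$p = \frac{795153}{742}$ ($p = \frac{3327}{4452 \cdot \frac{1}{1434}} = \frac{3327}{\frac{742}{239}} = 3327 \cdot \frac{239}{742} = \frac{795153}{742} \approx 1071.6$)
$A = \frac{1}{4843}$ ($A = \frac{1}{3943 + \left(1 - 31\right)^{2}} = \frac{1}{3943 + \left(-30\right)^{2}} = \frac{1}{3943 + 900} = \frac{1}{4843} \approx 0.00020648$)
$A - p = \frac{1}{4843} - \frac{795153}{742} = - \frac{3850925237}{3593506}$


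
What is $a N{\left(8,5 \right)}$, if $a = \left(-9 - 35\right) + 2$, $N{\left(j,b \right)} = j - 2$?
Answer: $-252$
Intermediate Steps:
$N{\left(j,b \right)} = -2 + j$
$a = -42$ ($a = -44 + 2 = -42$)
$a N{\left(8,5 \right)} = - 42 \left(-2 + 8\right) = \left(-42\right) 6 = -252$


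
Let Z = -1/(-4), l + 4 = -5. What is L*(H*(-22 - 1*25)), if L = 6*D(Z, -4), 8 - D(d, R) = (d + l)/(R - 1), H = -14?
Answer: 24675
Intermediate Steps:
l = -9 (l = -4 - 5 = -9)
Z = 1/4 (Z = -1*(-1/4) = 1/4 ≈ 0.25000)
D(d, R) = 8 - (-9 + d)/(-1 + R) (D(d, R) = 8 - (d - 9)/(R - 1) = 8 - (-9 + d)/(-1 + R))
L = 75/2 (L = 6*((1 - 1*1/4 + 8*(-4))/(-1 - 4)) = 6*((1 - 1/4 - 32)/(-5)) = 6*(-1/5*(-125/4)) = 6*(25/4) = 75/2 ≈ 37.500)
L*(H*(-22 - 1*25)) = 75*(-14*(-22 - 1*25))/2 = 75*(-14*(-22 - 25))/2 = 75*(-14*(-47))/2 = (75/2)*658 = 24675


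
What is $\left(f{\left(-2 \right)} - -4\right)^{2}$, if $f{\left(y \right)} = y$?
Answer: $4$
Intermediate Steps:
$\left(f{\left(-2 \right)} - -4\right)^{2} = \left(-2 - -4\right)^{2} = \left(-2 + \left(-1 + 5\right)\right)^{2} = \left(-2 + 4\right)^{2} = 2^{2} = 4$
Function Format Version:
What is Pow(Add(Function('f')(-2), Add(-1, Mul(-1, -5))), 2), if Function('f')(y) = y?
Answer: 4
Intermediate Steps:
Pow(Add(Function('f')(-2), Add(-1, Mul(-1, -5))), 2) = Pow(Add(-2, Add(-1, Mul(-1, -5))), 2) = Pow(Add(-2, Add(-1, 5)), 2) = Pow(Add(-2, 4), 2) = Pow(2, 2) = 4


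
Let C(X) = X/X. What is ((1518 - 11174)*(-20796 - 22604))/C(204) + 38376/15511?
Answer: 6500201012776/15511 ≈ 4.1907e+8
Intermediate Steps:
C(X) = 1
((1518 - 11174)*(-20796 - 22604))/C(204) + 38376/15511 = ((1518 - 11174)*(-20796 - 22604))/1 + 38376/15511 = -9656*(-43400)*1 + 38376*(1/15511) = 419070400*1 + 38376/15511 = 419070400 + 38376/15511 = 6500201012776/15511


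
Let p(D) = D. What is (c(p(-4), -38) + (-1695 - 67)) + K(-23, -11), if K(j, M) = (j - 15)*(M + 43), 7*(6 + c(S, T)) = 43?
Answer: -20845/7 ≈ -2977.9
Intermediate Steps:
c(S, T) = 1/7 (c(S, T) = -6 + (1/7)*43 = -6 + 43/7 = 1/7)
K(j, M) = (-15 + j)*(43 + M)
(c(p(-4), -38) + (-1695 - 67)) + K(-23, -11) = (1/7 + (-1695 - 67)) + (-645 - 15*(-11) + 43*(-23) - 11*(-23)) = (1/7 - 1762) + (-645 + 165 - 989 + 253) = -12333/7 - 1216 = -20845/7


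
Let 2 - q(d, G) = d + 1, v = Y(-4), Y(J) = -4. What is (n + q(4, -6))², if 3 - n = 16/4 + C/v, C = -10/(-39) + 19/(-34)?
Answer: 467294689/28132416 ≈ 16.611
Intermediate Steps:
C = -401/1326 (C = -10*(-1/39) + 19*(-1/34) = 10/39 - 19/34 = -401/1326 ≈ -0.30241)
v = -4
q(d, G) = 1 - d (q(d, G) = 2 - (d + 1) = 2 - (1 + d) = 2 + (-1 - d) = 1 - d)
n = -5705/5304 (n = 3 - (16/4 - 401/1326/(-4)) = 3 - (16*(¼) - 401/1326*(-¼)) = 3 - (4 + 401/5304) = 3 - 1*21617/5304 = 3 - 21617/5304 = -5705/5304 ≈ -1.0756)
(n + q(4, -6))² = (-5705/5304 + (1 - 1*4))² = (-5705/5304 + (1 - 4))² = (-5705/5304 - 3)² = (-21617/5304)² = 467294689/28132416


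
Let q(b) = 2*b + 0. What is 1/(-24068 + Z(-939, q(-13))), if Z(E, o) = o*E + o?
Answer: 1/320 ≈ 0.0031250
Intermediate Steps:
q(b) = 2*b
Z(E, o) = o + E*o (Z(E, o) = E*o + o = o + E*o)
1/(-24068 + Z(-939, q(-13))) = 1/(-24068 + (2*(-13))*(1 - 939)) = 1/(-24068 - 26*(-938)) = 1/(-24068 + 24388) = 1/320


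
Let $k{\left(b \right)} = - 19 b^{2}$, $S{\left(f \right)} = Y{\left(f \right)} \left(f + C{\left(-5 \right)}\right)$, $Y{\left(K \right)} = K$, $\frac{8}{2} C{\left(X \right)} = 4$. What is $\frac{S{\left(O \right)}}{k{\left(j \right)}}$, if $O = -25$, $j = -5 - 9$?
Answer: $- \frac{150}{931} \approx -0.16112$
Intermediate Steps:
$j = -14$
$C{\left(X \right)} = 1$ ($C{\left(X \right)} = \frac{1}{4} \cdot 4 = 1$)
$S{\left(f \right)} = f \left(1 + f\right)$ ($S{\left(f \right)} = f \left(f + 1\right) = f \left(1 + f\right)$)
$\frac{S{\left(O \right)}}{k{\left(j \right)}} = \frac{\left(-25\right) \left(1 - 25\right)}{\left(-19\right) \left(-14\right)^{2}} = \frac{\left(-25\right) \left(-24\right)}{\left(-19\right) 196} = \frac{600}{-3724} = 600 \left(- \frac{1}{3724}\right) = - \frac{150}{931}$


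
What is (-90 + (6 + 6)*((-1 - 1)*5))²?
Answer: 44100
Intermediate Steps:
(-90 + (6 + 6)*((-1 - 1)*5))² = (-90 + 12*(-2*5))² = (-90 + 12*(-10))² = (-90 - 120)² = (-210)² = 44100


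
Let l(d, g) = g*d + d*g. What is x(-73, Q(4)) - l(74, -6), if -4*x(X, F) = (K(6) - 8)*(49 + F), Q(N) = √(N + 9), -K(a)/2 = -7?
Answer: 1629/2 - 3*√13/2 ≈ 809.09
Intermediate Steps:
K(a) = 14 (K(a) = -2*(-7) = 14)
Q(N) = √(9 + N)
l(d, g) = 2*d*g (l(d, g) = d*g + d*g = 2*d*g)
x(X, F) = -147/2 - 3*F/2 (x(X, F) = -(14 - 8)*(49 + F)/4 = -3*(49 + F)/2 = -(294 + 6*F)/4 = -147/2 - 3*F/2)
x(-73, Q(4)) - l(74, -6) = (-147/2 - 3*√(9 + 4)/2) - 2*74*(-6) = (-147/2 - 3*√13/2) - 1*(-888) = (-147/2 - 3*√13/2) + 888 = 1629/2 - 3*√13/2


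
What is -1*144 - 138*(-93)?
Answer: 12690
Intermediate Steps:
-1*144 - 138*(-93) = -144 + 12834 = 12690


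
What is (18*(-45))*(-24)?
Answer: 19440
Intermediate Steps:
(18*(-45))*(-24) = -810*(-24) = 19440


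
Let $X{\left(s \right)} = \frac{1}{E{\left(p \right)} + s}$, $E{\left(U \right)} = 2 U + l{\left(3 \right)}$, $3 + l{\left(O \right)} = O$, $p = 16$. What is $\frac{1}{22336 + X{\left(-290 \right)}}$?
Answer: $\frac{258}{5762687} \approx 4.4771 \cdot 10^{-5}$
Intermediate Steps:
$l{\left(O \right)} = -3 + O$
$E{\left(U \right)} = 2 U$ ($E{\left(U \right)} = 2 U + \left(-3 + 3\right) = 2 U + 0 = 2 U$)
$X{\left(s \right)} = \frac{1}{32 + s}$ ($X{\left(s \right)} = \frac{1}{2 \cdot 16 + s} = \frac{1}{32 + s}$)
$\frac{1}{22336 + X{\left(-290 \right)}} = \frac{1}{22336 + \frac{1}{32 - 290}} = \frac{1}{22336 + \frac{1}{-258}} = \frac{1}{22336 - \frac{1}{258}} = \frac{1}{\frac{5762687}{258}} = \frac{258}{5762687}$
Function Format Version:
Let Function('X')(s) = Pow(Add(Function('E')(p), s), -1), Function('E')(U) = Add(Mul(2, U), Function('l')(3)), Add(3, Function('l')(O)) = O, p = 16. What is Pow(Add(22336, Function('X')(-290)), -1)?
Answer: Rational(258, 5762687) ≈ 4.4771e-5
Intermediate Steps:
Function('l')(O) = Add(-3, O)
Function('E')(U) = Mul(2, U) (Function('E')(U) = Add(Mul(2, U), Add(-3, 3)) = Add(Mul(2, U), 0) = Mul(2, U))
Function('X')(s) = Pow(Add(32, s), -1) (Function('X')(s) = Pow(Add(Mul(2, 16), s), -1) = Pow(Add(32, s), -1))
Pow(Add(22336, Function('X')(-290)), -1) = Pow(Add(22336, Pow(Add(32, -290), -1)), -1) = Pow(Add(22336, Pow(-258, -1)), -1) = Pow(Add(22336, Rational(-1, 258)), -1) = Pow(Rational(5762687, 258), -1) = Rational(258, 5762687)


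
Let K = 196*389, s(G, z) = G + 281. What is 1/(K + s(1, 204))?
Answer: 1/76526 ≈ 1.3067e-5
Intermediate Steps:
s(G, z) = 281 + G
K = 76244
1/(K + s(1, 204)) = 1/(76244 + (281 + 1)) = 1/(76244 + 282) = 1/76526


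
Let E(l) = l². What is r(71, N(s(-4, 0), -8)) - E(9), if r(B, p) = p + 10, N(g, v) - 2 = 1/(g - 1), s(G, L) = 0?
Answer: -70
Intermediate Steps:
N(g, v) = 2 + 1/(-1 + g) (N(g, v) = 2 + 1/(g - 1) = 2 + 1/(-1 + g))
r(B, p) = 10 + p
r(71, N(s(-4, 0), -8)) - E(9) = (10 + (-1 + 2*0)/(-1 + 0)) - 1*9² = (10 + (-1 + 0)/(-1)) - 1*81 = (10 - 1*(-1)) - 81 = (10 + 1) - 81 = 11 - 81 = -70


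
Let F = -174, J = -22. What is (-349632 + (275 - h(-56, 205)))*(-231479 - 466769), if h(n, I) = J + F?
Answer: 243800969928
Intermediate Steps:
h(n, I) = -196 (h(n, I) = -22 - 174 = -196)
(-349632 + (275 - h(-56, 205)))*(-231479 - 466769) = (-349632 + (275 - 1*(-196)))*(-231479 - 466769) = (-349632 + (275 + 196))*(-698248) = (-349632 + 471)*(-698248) = -349161*(-698248) = 243800969928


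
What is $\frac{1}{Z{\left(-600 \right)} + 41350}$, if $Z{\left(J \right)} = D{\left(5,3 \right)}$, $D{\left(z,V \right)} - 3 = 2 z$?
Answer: $\frac{1}{41363} \approx 2.4176 \cdot 10^{-5}$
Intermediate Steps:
$D{\left(z,V \right)} = 3 + 2 z$
$Z{\left(J \right)} = 13$ ($Z{\left(J \right)} = 3 + 2 \cdot 5 = 3 + 10 = 13$)
$\frac{1}{Z{\left(-600 \right)} + 41350} = \frac{1}{13 + 41350} = \frac{1}{41363}$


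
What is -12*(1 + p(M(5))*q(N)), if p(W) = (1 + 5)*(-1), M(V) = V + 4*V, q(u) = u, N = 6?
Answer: 420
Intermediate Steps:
M(V) = 5*V
p(W) = -6 (p(W) = 6*(-1) = -6)
-12*(1 + p(M(5))*q(N)) = -12*(1 - 6*6) = -12*(1 - 36) = -12*(-35) = 420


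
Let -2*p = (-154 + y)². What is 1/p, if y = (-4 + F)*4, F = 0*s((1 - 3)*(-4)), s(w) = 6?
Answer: -1/14450 ≈ -6.9204e-5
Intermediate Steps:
F = 0 (F = 0*6 = 0)
y = -16 (y = (-4 + 0)*4 = -4*4 = -16)
p = -14450 (p = -(-154 - 16)²/2 = -½*(-170)² = -½*28900 = -14450)
1/p = 1/(-14450) = -1/14450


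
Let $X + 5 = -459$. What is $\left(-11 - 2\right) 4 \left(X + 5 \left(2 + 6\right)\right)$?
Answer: $22048$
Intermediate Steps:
$X = -464$ ($X = -5 - 459 = -464$)
$\left(-11 - 2\right) 4 \left(X + 5 \left(2 + 6\right)\right) = \left(-11 - 2\right) 4 \left(-464 + 5 \left(2 + 6\right)\right) = \left(-13\right) 4 \left(-464 + 5 \cdot 8\right) = - 52 \left(-464 + 40\right) = \left(-52\right) \left(-424\right) = 22048$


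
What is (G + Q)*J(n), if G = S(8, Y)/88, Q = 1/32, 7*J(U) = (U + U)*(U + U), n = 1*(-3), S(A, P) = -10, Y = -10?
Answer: -261/616 ≈ -0.42370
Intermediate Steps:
n = -3
J(U) = 4*U²/7 (J(U) = ((U + U)*(U + U))/7 = ((2*U)*(2*U))/7 = (4*U²)/7 = 4*U²/7)
Q = 1/32 ≈ 0.031250
G = -5/44 (G = -10/88 = -10*1/88 = -5/44 ≈ -0.11364)
(G + Q)*J(n) = (-5/44 + 1/32)*((4/7)*(-3)²) = -29*9/616 = -29/352*36/7 = -261/616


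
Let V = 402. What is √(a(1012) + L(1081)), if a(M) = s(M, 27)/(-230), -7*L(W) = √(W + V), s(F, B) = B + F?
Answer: √(-11709530 - 370300*√1483)/1610 ≈ 3.1652*I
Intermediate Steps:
L(W) = -√(402 + W)/7 (L(W) = -√(W + 402)/7 = -√(402 + W)/7)
a(M) = -27/230 - M/230 (a(M) = (27 + M)/(-230) = (27 + M)*(-1/230) = -27/230 - M/230)
√(a(1012) + L(1081)) = √((-27/230 - 1/230*1012) - √(402 + 1081)/7) = √((-27/230 - 22/5) - √1483/7) = √(-1039/230 - √1483/7)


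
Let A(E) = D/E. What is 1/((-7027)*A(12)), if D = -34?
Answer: 6/119459 ≈ 5.0226e-5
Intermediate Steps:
A(E) = -34/E
1/((-7027)*A(12)) = 1/((-7027)*((-34/12))) = -1/(7027*((-34*1/12))) = -1/(7027*(-17/6)) = -1/7027*(-6/17) = 6/119459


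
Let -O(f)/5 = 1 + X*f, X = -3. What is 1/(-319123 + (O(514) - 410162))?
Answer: -1/721580 ≈ -1.3858e-6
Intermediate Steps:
O(f) = -5 + 15*f (O(f) = -5*(1 - 3*f) = -5 + 15*f)
1/(-319123 + (O(514) - 410162)) = 1/(-319123 + ((-5 + 15*514) - 410162)) = 1/(-319123 + ((-5 + 7710) - 410162)) = 1/(-319123 + (7705 - 410162)) = 1/(-319123 - 402457) = 1/(-721580) = -1/721580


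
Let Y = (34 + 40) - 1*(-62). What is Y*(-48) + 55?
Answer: -6473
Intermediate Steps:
Y = 136 (Y = 74 + 62 = 136)
Y*(-48) + 55 = 136*(-48) + 55 = -6528 + 55 = -6473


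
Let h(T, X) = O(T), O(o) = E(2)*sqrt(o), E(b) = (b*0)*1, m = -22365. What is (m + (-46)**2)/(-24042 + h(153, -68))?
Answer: 20249/24042 ≈ 0.84223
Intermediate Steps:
E(b) = 0 (E(b) = 0*1 = 0)
O(o) = 0 (O(o) = 0*sqrt(o) = 0)
h(T, X) = 0
(m + (-46)**2)/(-24042 + h(153, -68)) = (-22365 + (-46)**2)/(-24042 + 0) = (-22365 + 2116)/(-24042) = -20249*(-1/24042) = 20249/24042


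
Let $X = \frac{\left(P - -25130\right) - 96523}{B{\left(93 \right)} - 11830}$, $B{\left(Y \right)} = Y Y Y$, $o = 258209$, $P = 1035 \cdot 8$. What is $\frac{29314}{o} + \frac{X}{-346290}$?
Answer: $\frac{1149296119615891}{10123422276954210} \approx 0.11353$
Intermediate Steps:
$P = 8280$
$B{\left(Y \right)} = Y^{3}$ ($B{\left(Y \right)} = Y^{2} Y = Y^{3}$)
$X = - \frac{63113}{792527}$ ($X = \frac{\left(8280 - -25130\right) - 96523}{93^{3} - 11830} = \frac{\left(8280 + 25130\right) - 96523}{804357 - 11830} = \frac{33410 - 96523}{792527} = \left(-63113\right) \frac{1}{792527} = - \frac{63113}{792527} \approx -0.079635$)
$\frac{29314}{o} + \frac{X}{-346290} = \frac{29314}{258209} - \frac{63113}{792527 \left(-346290\right)} = 29314 \cdot \frac{1}{258209} - - \frac{63113}{274444174830} = \frac{29314}{258209} + \frac{63113}{274444174830} = \frac{1149296119615891}{10123422276954210}$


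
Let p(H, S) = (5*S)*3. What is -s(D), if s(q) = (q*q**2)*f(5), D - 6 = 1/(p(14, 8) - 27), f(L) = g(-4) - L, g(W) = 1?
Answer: 698707516/804357 ≈ 868.65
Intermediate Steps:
p(H, S) = 15*S
f(L) = 1 - L
D = 559/93 (D = 6 + 1/(15*8 - 27) = 6 + 1/(120 - 27) = 6 + 1/93 = 559/93 ≈ 6.0107)
s(q) = -4*q**3 (s(q) = (q*q**2)*(1 - 1*5) = q**3*(1 - 5) = q**3*(-4) = -4*q**3)
-s(D) = -(-4)*(559/93)**3 = -(-4)*174676879/804357 = -1*(-698707516/804357) = 698707516/804357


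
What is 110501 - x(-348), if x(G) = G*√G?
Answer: 110501 + 696*I*√87 ≈ 1.105e+5 + 6491.9*I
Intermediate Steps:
x(G) = G^(3/2)
110501 - x(-348) = 110501 - (-348)^(3/2) = 110501 - (-696)*I*√87 = 110501 + 696*I*√87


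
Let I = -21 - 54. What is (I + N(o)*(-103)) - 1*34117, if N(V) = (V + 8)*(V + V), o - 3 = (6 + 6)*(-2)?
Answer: -90430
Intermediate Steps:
o = -21 (o = 3 + (6 + 6)*(-2) = 3 + 12*(-2) = 3 - 24 = -21)
I = -75
N(V) = 2*V*(8 + V) (N(V) = (8 + V)*(2*V) = 2*V*(8 + V))
(I + N(o)*(-103)) - 1*34117 = (-75 + (2*(-21)*(8 - 21))*(-103)) - 1*34117 = (-75 + (2*(-21)*(-13))*(-103)) - 34117 = (-75 + 546*(-103)) - 34117 = (-75 - 56238) - 34117 = -56313 - 34117 = -90430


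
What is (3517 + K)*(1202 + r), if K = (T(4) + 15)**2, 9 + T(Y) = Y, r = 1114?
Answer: 8376972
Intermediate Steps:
T(Y) = -9 + Y
K = 100 (K = ((-9 + 4) + 15)**2 = (-5 + 15)**2 = 10**2 = 100)
(3517 + K)*(1202 + r) = (3517 + 100)*(1202 + 1114) = 3617*2316 = 8376972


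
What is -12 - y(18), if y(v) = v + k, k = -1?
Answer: -29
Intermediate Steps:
y(v) = -1 + v (y(v) = v - 1 = -1 + v)
-12 - y(18) = -12 - (-1 + 18) = -12 - 1*17 = -12 - 17 = -29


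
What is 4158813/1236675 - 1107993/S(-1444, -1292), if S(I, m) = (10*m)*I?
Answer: 5081238954331/1538133493600 ≈ 3.3035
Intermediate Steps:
S(I, m) = 10*I*m
4158813/1236675 - 1107993/S(-1444, -1292) = 4158813/1236675 - 1107993/(10*(-1444)*(-1292)) = 4158813*(1/1236675) - 1107993/18656480 = 1386271/412225 - 1107993*1/18656480 = 1386271/412225 - 1107993/18656480 = 5081238954331/1538133493600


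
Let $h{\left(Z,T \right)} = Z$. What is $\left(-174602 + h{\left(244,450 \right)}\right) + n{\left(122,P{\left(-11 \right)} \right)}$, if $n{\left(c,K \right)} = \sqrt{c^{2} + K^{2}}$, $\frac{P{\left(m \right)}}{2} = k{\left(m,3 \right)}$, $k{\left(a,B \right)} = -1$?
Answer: $-174358 + 2 \sqrt{3722} \approx -1.7424 \cdot 10^{5}$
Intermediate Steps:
$P{\left(m \right)} = -2$ ($P{\left(m \right)} = 2 \left(-1\right) = -2$)
$n{\left(c,K \right)} = \sqrt{K^{2} + c^{2}}$
$\left(-174602 + h{\left(244,450 \right)}\right) + n{\left(122,P{\left(-11 \right)} \right)} = \left(-174602 + 244\right) + \sqrt{\left(-2\right)^{2} + 122^{2}} = -174358 + \sqrt{4 + 14884} = -174358 + \sqrt{14888} = -174358 + 2 \sqrt{3722}$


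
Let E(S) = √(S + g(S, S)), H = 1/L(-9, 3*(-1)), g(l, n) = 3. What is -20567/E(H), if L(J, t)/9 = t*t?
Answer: -185103*√61/122 ≈ -11850.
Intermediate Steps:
L(J, t) = 9*t² (L(J, t) = 9*(t*t) = 9*t²)
H = 1/81 (H = 1/(9*(3*(-1))²) = 1/(9*(-3)²) = 1/(9*9) = 1/81 ≈ 0.012346)
E(S) = √(3 + S) (E(S) = √(S + 3) = √(3 + S))
-20567/E(H) = -20567/√(3 + 1/81) = -20567*9*√61/122 = -185103*√61/122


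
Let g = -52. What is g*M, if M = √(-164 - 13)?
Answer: -52*I*√177 ≈ -691.82*I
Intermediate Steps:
M = I*√177 (M = √(-177) = I*√177 ≈ 13.304*I)
g*M = -52*I*√177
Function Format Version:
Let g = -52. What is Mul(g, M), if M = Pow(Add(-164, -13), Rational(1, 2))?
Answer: Mul(-52, I, Pow(177, Rational(1, 2))) ≈ Mul(-691.82, I)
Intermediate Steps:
M = Mul(I, Pow(177, Rational(1, 2))) (M = Pow(-177, Rational(1, 2)) = Mul(I, Pow(177, Rational(1, 2))) ≈ Mul(13.304, I))
Mul(g, M) = Mul(-52, Mul(I, Pow(177, Rational(1, 2)))) = Mul(-52, I, Pow(177, Rational(1, 2)))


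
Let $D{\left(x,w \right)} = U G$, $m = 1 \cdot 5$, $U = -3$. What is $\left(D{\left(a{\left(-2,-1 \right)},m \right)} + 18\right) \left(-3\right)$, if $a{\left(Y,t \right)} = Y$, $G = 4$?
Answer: $-18$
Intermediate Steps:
$m = 5$
$D{\left(x,w \right)} = -12$ ($D{\left(x,w \right)} = \left(-3\right) 4 = -12$)
$\left(D{\left(a{\left(-2,-1 \right)},m \right)} + 18\right) \left(-3\right) = \left(-12 + 18\right) \left(-3\right) = 6 \left(-3\right) = -18$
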